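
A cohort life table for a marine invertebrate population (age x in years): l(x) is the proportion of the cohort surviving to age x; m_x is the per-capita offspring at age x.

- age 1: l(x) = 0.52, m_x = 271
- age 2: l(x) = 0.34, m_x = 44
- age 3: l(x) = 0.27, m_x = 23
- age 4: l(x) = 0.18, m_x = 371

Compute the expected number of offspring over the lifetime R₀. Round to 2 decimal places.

R₀ = Σ l(x) m_x:
  age 1: 0.52 × 271 = 140.9200
  age 2: 0.34 × 44 = 14.9600
  age 3: 0.27 × 23 = 6.2100
  age 4: 0.18 × 371 = 66.7800
R₀ = 140.9200 + 14.9600 + 6.2100 + 66.7800 = 228.8700

228.87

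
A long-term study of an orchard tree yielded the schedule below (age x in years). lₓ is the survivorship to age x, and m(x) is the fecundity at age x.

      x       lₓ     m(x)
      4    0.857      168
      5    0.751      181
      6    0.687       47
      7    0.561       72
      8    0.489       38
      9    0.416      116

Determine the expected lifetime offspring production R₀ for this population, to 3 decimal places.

419.426

R₀ = Σ lₓ m(x):
  age 4: 0.857 × 168 = 143.9760
  age 5: 0.751 × 181 = 135.9310
  age 6: 0.687 × 47 = 32.2890
  age 7: 0.561 × 72 = 40.3920
  age 8: 0.489 × 38 = 18.5820
  age 9: 0.416 × 116 = 48.2560
R₀ = 143.9760 + 135.9310 + 32.2890 + 40.3920 + 18.5820 + 48.2560 = 419.4260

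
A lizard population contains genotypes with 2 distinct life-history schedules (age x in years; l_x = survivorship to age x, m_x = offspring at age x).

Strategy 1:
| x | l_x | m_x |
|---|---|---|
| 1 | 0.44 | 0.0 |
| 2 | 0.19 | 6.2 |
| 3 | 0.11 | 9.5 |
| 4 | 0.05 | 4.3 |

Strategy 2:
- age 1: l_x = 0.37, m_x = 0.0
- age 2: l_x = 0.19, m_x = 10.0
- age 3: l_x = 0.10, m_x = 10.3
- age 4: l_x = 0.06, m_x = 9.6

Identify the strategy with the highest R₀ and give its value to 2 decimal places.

3.51

Strategy 1: R₀ = 0.44×0.0 + 0.19×6.2 + 0.11×9.5 + 0.05×4.3 = 2.4380
Strategy 2: R₀ = 0.37×0.0 + 0.19×10.0 + 0.10×10.3 + 0.06×9.6 = 3.5060
Highest R₀: strategy 2 with 3.5060.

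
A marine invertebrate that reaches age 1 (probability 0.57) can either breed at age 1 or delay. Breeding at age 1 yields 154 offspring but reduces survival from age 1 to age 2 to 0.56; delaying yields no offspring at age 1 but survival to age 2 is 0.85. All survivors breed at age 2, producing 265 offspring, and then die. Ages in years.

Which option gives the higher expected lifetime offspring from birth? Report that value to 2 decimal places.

172.37

breed at age 1: R₀ = 0.57 × (154 + 0.56 × 265) = 0.57 × 302.4000 = 172.3680
delay to age 2: R₀ = 0.57 × (0.85 × 265) = 0.57 × 225.2500 = 128.3925
Higher: breed at age 1 (172.3680).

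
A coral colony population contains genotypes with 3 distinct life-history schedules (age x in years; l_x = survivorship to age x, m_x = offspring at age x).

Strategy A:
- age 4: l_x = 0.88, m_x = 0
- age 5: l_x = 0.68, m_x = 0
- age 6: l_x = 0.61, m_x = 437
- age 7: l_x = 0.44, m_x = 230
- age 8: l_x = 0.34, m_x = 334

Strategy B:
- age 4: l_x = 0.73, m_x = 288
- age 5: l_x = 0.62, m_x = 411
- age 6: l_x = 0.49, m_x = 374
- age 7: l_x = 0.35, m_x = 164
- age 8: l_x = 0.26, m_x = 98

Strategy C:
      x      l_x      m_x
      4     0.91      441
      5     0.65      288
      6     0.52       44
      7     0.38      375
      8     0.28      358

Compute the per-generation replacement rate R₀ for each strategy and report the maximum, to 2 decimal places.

Strategy A: R₀ = 0.88×0 + 0.68×0 + 0.61×437 + 0.44×230 + 0.34×334 = 481.3300
Strategy B: R₀ = 0.73×288 + 0.62×411 + 0.49×374 + 0.35×164 + 0.26×98 = 731.2000
Strategy C: R₀ = 0.91×441 + 0.65×288 + 0.52×44 + 0.38×375 + 0.28×358 = 854.1300
Highest R₀: strategy C with 854.1300.

854.13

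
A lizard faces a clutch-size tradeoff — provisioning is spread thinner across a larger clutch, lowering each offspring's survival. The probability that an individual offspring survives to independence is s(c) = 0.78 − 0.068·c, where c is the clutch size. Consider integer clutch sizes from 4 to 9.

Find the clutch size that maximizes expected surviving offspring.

6

Expected surviving offspring = c × s(c):
  c=4: 4 × 0.508 = 2.032
  c=5: 5 × 0.440 = 2.200
  c=6: 6 × 0.372 = 2.232
  c=7: 7 × 0.304 = 2.128
  c=8: 8 × 0.236 = 1.888
  c=9: 9 × 0.168 = 1.512
Maximum at c = 6 (2.232 surviving offspring).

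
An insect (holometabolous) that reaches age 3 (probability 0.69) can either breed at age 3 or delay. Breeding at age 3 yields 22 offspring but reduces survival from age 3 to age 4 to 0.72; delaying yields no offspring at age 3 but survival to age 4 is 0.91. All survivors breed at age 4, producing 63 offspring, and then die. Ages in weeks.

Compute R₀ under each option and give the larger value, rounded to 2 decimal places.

breed at age 3: R₀ = 0.69 × (22 + 0.72 × 63) = 0.69 × 67.3600 = 46.4784
delay to age 4: R₀ = 0.69 × (0.91 × 63) = 0.69 × 57.3300 = 39.5577
Higher: breed at age 3 (46.4784).

46.48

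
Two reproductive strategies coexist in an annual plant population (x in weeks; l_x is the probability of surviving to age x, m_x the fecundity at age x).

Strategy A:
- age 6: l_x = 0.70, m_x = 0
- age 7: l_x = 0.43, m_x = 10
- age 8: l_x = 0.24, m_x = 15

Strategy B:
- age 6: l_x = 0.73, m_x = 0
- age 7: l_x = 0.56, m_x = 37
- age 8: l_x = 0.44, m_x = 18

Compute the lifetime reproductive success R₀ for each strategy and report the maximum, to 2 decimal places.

Strategy A: R₀ = 0.70×0 + 0.43×10 + 0.24×15 = 7.9000
Strategy B: R₀ = 0.73×0 + 0.56×37 + 0.44×18 = 28.6400
Highest R₀: strategy B with 28.6400.

28.64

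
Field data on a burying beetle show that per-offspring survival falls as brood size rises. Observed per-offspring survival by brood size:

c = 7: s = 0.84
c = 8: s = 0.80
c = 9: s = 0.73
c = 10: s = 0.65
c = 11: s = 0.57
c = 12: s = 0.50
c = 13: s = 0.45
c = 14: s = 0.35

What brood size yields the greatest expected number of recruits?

Expected recruits = c × s(c):
  c=7: 7 × 0.84 = 5.880
  c=8: 8 × 0.80 = 6.400
  c=9: 9 × 0.73 = 6.570
  c=10: 10 × 0.65 = 6.500
  c=11: 11 × 0.57 = 6.270
  c=12: 12 × 0.50 = 6.000
  c=13: 13 × 0.45 = 5.850
  c=14: 14 × 0.35 = 4.900
Maximum at c = 9 (6.570 recruits).

9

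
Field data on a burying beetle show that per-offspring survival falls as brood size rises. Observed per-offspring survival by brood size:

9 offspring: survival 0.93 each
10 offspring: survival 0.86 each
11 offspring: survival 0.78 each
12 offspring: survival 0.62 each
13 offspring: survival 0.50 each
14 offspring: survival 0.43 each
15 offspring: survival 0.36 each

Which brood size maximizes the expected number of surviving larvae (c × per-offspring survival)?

10

Expected surviving larvae = c × s(c):
  c=9: 9 × 0.93 = 8.370
  c=10: 10 × 0.86 = 8.600
  c=11: 11 × 0.78 = 8.580
  c=12: 12 × 0.62 = 7.440
  c=13: 13 × 0.50 = 6.500
  c=14: 14 × 0.43 = 6.020
  c=15: 15 × 0.36 = 5.400
Maximum at c = 10 (8.600 surviving larvae).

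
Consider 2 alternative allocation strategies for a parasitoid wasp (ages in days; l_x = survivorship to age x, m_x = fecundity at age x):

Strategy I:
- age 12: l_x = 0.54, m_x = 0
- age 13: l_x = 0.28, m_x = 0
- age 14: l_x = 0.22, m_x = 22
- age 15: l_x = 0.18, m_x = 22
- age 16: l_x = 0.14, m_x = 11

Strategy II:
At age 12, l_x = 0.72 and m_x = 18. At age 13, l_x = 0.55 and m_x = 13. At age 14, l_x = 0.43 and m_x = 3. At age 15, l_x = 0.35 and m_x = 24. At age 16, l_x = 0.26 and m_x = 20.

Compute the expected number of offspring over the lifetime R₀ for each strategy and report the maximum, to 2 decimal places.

Strategy I: R₀ = 0.54×0 + 0.28×0 + 0.22×22 + 0.18×22 + 0.14×11 = 10.3400
Strategy II: R₀ = 0.72×18 + 0.55×13 + 0.43×3 + 0.35×24 + 0.26×20 = 35.0000
Highest R₀: strategy II with 35.0000.

35.00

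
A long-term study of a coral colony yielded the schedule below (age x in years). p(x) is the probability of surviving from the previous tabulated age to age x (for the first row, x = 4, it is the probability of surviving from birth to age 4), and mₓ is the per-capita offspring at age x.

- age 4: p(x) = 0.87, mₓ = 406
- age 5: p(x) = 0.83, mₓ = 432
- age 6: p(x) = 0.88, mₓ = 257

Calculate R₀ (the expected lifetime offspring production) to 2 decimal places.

828.48

Survivorship from birth: l_x = p_4·p_5·…·p_x.
  l_4 = 0.87000
  l_5 = 0.72210
  l_6 = 0.63545
R₀ = Σ l_x mₓ:
  age 4: 0.87000 × 406 = 353.2200
  age 5: 0.72210 × 432 = 311.9472
  age 6: 0.63545 × 257 = 163.3106
R₀ = 353.2200 + 311.9472 + 163.3106 = 828.4778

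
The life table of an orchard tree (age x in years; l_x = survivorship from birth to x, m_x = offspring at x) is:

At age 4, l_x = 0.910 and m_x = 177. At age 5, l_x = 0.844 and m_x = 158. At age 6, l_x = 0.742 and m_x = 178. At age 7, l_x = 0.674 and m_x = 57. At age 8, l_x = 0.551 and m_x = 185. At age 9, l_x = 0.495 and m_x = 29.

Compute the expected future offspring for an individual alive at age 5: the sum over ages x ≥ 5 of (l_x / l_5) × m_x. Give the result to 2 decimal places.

l_5 = 0.844. Conditional survival from age 5 to x is l_x / l_5.
  x=5: (0.844/0.844) × 158 = 158.0000
  x=6: (0.742/0.844) × 178 = 156.4882
  x=7: (0.674/0.844) × 57 = 45.5190
  x=8: (0.551/0.844) × 185 = 120.7761
  x=9: (0.495/0.844) × 29 = 17.0083
Sum = 158.0000 + 156.4882 + 45.5190 + 120.7761 + 17.0083 = 497.7915

497.79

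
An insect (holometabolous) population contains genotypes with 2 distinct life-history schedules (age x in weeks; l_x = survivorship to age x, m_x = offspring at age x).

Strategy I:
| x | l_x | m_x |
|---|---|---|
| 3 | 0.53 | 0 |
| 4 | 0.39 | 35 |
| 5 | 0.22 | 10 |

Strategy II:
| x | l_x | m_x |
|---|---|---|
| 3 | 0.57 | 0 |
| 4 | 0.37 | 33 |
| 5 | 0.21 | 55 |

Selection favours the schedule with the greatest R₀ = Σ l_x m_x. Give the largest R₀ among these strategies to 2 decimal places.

Strategy I: R₀ = 0.53×0 + 0.39×35 + 0.22×10 = 15.8500
Strategy II: R₀ = 0.57×0 + 0.37×33 + 0.21×55 = 23.7600
Highest R₀: strategy II with 23.7600.

23.76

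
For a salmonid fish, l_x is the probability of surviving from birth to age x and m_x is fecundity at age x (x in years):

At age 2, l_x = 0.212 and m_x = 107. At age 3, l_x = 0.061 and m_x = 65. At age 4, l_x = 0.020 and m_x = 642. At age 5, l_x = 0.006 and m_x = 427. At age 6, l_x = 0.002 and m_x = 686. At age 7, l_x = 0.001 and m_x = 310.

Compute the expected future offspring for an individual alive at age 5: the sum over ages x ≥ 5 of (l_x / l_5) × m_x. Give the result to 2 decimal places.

l_5 = 0.006. Conditional survival from age 5 to x is l_x / l_5.
  x=5: (0.006/0.006) × 427 = 427.0000
  x=6: (0.002/0.006) × 686 = 228.6667
  x=7: (0.001/0.006) × 310 = 51.6667
Sum = 427.0000 + 228.6667 + 51.6667 = 707.3333

707.33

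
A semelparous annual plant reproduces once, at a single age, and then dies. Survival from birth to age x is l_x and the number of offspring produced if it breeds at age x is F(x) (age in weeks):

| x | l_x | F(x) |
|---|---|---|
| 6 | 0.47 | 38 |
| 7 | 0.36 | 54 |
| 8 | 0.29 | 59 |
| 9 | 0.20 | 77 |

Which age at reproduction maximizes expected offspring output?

7

Expected offspring if breeding at age x = l_x × F(x):
  age 6: 0.47 × 38 = 17.860
  age 7: 0.36 × 54 = 19.440
  age 8: 0.29 × 59 = 17.110
  age 9: 0.20 × 77 = 15.400
Maximum at age 7 (19.440).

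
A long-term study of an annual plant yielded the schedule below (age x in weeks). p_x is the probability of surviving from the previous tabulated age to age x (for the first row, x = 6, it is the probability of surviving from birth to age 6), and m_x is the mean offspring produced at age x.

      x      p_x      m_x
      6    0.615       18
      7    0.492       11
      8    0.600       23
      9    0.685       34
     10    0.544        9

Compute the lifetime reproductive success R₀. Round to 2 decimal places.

Survivorship from birth: l_x = p_6·p_7·…·p_x.
  l_6 = 0.61500
  l_7 = 0.30258
  l_8 = 0.18155
  l_9 = 0.12436
  l_10 = 0.06765
R₀ = Σ l_x m_x:
  age 6: 0.61500 × 18 = 11.0700
  age 7: 0.30258 × 11 = 3.3284
  age 8: 0.18155 × 23 = 4.1757
  age 9: 0.12436 × 34 = 4.2282
  age 10: 0.06765 × 9 = 0.6089
R₀ = 11.0700 + 3.3284 + 4.1757 + 4.2282 + 0.6089 = 23.4111

23.41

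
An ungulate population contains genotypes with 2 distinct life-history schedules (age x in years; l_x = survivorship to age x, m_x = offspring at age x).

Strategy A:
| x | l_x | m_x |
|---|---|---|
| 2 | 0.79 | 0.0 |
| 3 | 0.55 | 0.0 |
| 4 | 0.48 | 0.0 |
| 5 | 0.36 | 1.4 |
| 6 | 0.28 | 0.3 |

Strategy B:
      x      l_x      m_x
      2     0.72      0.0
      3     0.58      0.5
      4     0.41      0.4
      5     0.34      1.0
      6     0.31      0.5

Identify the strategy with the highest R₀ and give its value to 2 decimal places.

Strategy A: R₀ = 0.79×0.0 + 0.55×0.0 + 0.48×0.0 + 0.36×1.4 + 0.28×0.3 = 0.5880
Strategy B: R₀ = 0.72×0.0 + 0.58×0.5 + 0.41×0.4 + 0.34×1.0 + 0.31×0.5 = 0.9490
Highest R₀: strategy B with 0.9490.

0.95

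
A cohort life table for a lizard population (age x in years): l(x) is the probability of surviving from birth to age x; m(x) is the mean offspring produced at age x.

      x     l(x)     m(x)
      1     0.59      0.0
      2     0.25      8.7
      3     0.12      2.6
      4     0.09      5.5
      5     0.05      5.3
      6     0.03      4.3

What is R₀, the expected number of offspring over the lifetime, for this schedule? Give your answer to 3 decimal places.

3.376

R₀ = Σ l(x) m(x):
  age 1: 0.59 × 0.0 = 0.0000
  age 2: 0.25 × 8.7 = 2.1750
  age 3: 0.12 × 2.6 = 0.3120
  age 4: 0.09 × 5.5 = 0.4950
  age 5: 0.05 × 5.3 = 0.2650
  age 6: 0.03 × 4.3 = 0.1290
R₀ = 0.0000 + 2.1750 + 0.3120 + 0.4950 + 0.2650 + 0.1290 = 3.3760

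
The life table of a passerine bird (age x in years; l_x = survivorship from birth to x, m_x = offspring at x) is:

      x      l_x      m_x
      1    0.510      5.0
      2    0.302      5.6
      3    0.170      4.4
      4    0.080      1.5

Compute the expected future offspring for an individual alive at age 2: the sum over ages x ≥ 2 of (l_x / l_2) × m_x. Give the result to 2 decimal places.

8.47

l_2 = 0.302. Conditional survival from age 2 to x is l_x / l_2.
  x=2: (0.302/0.302) × 5.6 = 5.6000
  x=3: (0.170/0.302) × 4.4 = 2.4768
  x=4: (0.080/0.302) × 1.5 = 0.3974
Sum = 5.6000 + 2.4768 + 0.3974 = 8.4742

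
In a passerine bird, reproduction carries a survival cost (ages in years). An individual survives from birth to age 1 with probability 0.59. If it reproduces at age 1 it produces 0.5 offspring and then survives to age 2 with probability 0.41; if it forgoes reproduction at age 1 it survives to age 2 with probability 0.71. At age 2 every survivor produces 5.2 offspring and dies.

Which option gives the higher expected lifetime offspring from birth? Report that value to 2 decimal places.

2.18

breed at age 1: R₀ = 0.59 × (0.5 + 0.41 × 5.2) = 0.59 × 2.6320 = 1.5529
delay to age 2: R₀ = 0.59 × (0.71 × 5.2) = 0.59 × 3.6920 = 2.1783
Higher: delay to age 2 (2.1783).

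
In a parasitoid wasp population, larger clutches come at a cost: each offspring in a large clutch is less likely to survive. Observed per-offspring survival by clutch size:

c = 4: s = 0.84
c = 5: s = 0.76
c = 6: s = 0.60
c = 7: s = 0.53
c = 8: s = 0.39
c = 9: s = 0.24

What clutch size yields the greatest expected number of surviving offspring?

5

Expected surviving offspring = c × s(c):
  c=4: 4 × 0.84 = 3.360
  c=5: 5 × 0.76 = 3.800
  c=6: 6 × 0.60 = 3.600
  c=7: 7 × 0.53 = 3.710
  c=8: 8 × 0.39 = 3.120
  c=9: 9 × 0.24 = 2.160
Maximum at c = 5 (3.800 surviving offspring).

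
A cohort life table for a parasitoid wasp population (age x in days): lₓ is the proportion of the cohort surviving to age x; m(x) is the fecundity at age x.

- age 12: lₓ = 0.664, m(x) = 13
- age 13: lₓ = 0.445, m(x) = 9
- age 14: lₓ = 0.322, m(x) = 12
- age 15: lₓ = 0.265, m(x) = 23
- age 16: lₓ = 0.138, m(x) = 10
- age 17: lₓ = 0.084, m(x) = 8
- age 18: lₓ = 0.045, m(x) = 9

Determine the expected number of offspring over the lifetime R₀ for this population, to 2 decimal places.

R₀ = Σ lₓ m(x):
  age 12: 0.664 × 13 = 8.6320
  age 13: 0.445 × 9 = 4.0050
  age 14: 0.322 × 12 = 3.8640
  age 15: 0.265 × 23 = 6.0950
  age 16: 0.138 × 10 = 1.3800
  age 17: 0.084 × 8 = 0.6720
  age 18: 0.045 × 9 = 0.4050
R₀ = 8.6320 + 4.0050 + 3.8640 + 6.0950 + 1.3800 + 0.6720 + 0.4050 = 25.0530

25.05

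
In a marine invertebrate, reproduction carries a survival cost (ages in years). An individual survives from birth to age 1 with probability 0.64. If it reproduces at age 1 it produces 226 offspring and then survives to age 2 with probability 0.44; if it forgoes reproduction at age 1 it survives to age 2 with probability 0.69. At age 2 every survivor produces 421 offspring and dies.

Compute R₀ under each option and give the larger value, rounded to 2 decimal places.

263.19

breed at age 1: R₀ = 0.64 × (226 + 0.44 × 421) = 0.64 × 411.2400 = 263.1936
delay to age 2: R₀ = 0.64 × (0.69 × 421) = 0.64 × 290.4900 = 185.9136
Higher: breed at age 1 (263.1936).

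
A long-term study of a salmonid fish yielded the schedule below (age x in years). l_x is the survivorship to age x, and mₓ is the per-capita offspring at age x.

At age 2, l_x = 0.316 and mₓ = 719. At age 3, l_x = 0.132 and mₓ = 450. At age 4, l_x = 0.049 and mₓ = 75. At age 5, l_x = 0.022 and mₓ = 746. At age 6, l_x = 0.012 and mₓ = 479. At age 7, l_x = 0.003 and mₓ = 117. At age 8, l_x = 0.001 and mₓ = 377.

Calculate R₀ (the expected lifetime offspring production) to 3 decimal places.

313.167

R₀ = Σ l_x mₓ:
  age 2: 0.316 × 719 = 227.2040
  age 3: 0.132 × 450 = 59.4000
  age 4: 0.049 × 75 = 3.6750
  age 5: 0.022 × 746 = 16.4120
  age 6: 0.012 × 479 = 5.7480
  age 7: 0.003 × 117 = 0.3510
  age 8: 0.001 × 377 = 0.3770
R₀ = 227.2040 + 59.4000 + 3.6750 + 16.4120 + 5.7480 + 0.3510 + 0.3770 = 313.1670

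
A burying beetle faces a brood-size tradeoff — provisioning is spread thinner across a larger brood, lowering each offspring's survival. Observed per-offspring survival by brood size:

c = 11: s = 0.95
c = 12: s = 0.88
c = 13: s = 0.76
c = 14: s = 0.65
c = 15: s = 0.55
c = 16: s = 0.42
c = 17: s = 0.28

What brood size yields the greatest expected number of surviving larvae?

Expected surviving larvae = c × s(c):
  c=11: 11 × 0.95 = 10.450
  c=12: 12 × 0.88 = 10.560
  c=13: 13 × 0.76 = 9.880
  c=14: 14 × 0.65 = 9.100
  c=15: 15 × 0.55 = 8.250
  c=16: 16 × 0.42 = 6.720
  c=17: 17 × 0.28 = 4.760
Maximum at c = 12 (10.560 surviving larvae).

12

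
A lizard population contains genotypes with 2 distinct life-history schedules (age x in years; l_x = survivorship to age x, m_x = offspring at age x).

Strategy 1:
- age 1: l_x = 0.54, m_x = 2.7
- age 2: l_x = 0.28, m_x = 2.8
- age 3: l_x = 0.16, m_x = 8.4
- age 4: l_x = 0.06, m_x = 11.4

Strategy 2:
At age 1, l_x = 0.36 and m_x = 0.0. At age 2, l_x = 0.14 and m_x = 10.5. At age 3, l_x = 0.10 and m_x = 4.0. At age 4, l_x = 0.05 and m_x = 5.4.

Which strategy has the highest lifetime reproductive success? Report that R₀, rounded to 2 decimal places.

Strategy 1: R₀ = 0.54×2.7 + 0.28×2.8 + 0.16×8.4 + 0.06×11.4 = 4.2700
Strategy 2: R₀ = 0.36×0.0 + 0.14×10.5 + 0.10×4.0 + 0.05×5.4 = 2.1400
Highest R₀: strategy 1 with 4.2700.

4.27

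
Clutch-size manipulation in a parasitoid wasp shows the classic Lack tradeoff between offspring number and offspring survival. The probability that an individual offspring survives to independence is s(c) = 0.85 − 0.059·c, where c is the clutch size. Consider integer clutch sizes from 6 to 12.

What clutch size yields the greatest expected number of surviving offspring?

7

Expected surviving offspring = c × s(c):
  c=6: 6 × 0.496 = 2.976
  c=7: 7 × 0.437 = 3.059
  c=8: 8 × 0.378 = 3.024
  c=9: 9 × 0.319 = 2.871
  c=10: 10 × 0.260 = 2.600
  c=11: 11 × 0.201 = 2.211
  c=12: 12 × 0.142 = 1.704
Maximum at c = 7 (3.059 surviving offspring).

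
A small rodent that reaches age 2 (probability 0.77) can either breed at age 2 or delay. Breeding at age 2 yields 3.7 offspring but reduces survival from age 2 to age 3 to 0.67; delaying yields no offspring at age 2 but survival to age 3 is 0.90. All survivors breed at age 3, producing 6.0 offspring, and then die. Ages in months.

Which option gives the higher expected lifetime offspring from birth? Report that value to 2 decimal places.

5.94

breed at age 2: R₀ = 0.77 × (3.7 + 0.67 × 6.0) = 0.77 × 7.7200 = 5.9444
delay to age 3: R₀ = 0.77 × (0.90 × 6.0) = 0.77 × 5.4000 = 4.1580
Higher: breed at age 2 (5.9444).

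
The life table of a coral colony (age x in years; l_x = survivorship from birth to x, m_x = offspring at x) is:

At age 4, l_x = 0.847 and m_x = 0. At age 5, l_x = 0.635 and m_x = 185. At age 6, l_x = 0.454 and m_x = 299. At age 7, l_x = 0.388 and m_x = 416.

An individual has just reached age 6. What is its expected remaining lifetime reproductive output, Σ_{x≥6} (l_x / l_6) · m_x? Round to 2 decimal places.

654.52

l_6 = 0.454. Conditional survival from age 6 to x is l_x / l_6.
  x=6: (0.454/0.454) × 299 = 299.0000
  x=7: (0.388/0.454) × 416 = 355.5242
Sum = 299.0000 + 355.5242 = 654.5242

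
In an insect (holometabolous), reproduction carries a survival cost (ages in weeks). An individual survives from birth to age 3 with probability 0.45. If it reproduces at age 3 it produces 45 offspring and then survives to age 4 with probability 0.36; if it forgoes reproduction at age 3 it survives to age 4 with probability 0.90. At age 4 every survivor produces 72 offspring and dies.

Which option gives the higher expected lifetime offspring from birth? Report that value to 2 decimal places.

breed at age 3: R₀ = 0.45 × (45 + 0.36 × 72) = 0.45 × 70.9200 = 31.9140
delay to age 4: R₀ = 0.45 × (0.90 × 72) = 0.45 × 64.8000 = 29.1600
Higher: breed at age 3 (31.9140).

31.91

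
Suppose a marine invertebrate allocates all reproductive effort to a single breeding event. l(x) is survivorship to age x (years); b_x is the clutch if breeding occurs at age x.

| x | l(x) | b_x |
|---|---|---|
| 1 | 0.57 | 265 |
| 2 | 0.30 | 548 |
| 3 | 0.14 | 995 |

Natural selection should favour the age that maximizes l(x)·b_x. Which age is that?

2

Expected offspring if breeding at age x = l(x) × b_x:
  age 1: 0.57 × 265 = 151.050
  age 2: 0.30 × 548 = 164.400
  age 3: 0.14 × 995 = 139.300
Maximum at age 2 (164.400).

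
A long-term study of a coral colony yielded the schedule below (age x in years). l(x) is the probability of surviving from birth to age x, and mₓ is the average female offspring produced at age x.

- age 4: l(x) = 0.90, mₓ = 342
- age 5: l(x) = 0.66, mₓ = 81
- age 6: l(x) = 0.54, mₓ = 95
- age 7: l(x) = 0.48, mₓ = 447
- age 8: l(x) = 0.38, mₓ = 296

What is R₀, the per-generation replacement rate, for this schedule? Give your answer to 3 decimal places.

R₀ = Σ l(x) mₓ:
  age 4: 0.90 × 342 = 307.8000
  age 5: 0.66 × 81 = 53.4600
  age 6: 0.54 × 95 = 51.3000
  age 7: 0.48 × 447 = 214.5600
  age 8: 0.38 × 296 = 112.4800
R₀ = 307.8000 + 53.4600 + 51.3000 + 214.5600 + 112.4800 = 739.6000

739.600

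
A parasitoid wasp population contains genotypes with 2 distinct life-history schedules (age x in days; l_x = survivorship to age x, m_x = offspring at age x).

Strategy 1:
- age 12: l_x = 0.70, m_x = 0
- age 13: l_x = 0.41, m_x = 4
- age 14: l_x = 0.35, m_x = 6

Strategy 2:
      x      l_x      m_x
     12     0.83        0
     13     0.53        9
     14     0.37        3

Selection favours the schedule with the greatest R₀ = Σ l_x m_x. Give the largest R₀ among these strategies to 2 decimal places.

Strategy 1: R₀ = 0.70×0 + 0.41×4 + 0.35×6 = 3.7400
Strategy 2: R₀ = 0.83×0 + 0.53×9 + 0.37×3 = 5.8800
Highest R₀: strategy 2 with 5.8800.

5.88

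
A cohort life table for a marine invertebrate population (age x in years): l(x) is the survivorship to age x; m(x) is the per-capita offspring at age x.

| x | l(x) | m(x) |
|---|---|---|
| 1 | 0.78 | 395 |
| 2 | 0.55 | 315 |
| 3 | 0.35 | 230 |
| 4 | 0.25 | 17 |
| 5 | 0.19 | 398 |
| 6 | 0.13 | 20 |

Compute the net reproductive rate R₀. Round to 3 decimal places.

R₀ = Σ l(x) m(x):
  age 1: 0.78 × 395 = 308.1000
  age 2: 0.55 × 315 = 173.2500
  age 3: 0.35 × 230 = 80.5000
  age 4: 0.25 × 17 = 4.2500
  age 5: 0.19 × 398 = 75.6200
  age 6: 0.13 × 20 = 2.6000
R₀ = 308.1000 + 173.2500 + 80.5000 + 4.2500 + 75.6200 + 2.6000 = 644.3200

644.320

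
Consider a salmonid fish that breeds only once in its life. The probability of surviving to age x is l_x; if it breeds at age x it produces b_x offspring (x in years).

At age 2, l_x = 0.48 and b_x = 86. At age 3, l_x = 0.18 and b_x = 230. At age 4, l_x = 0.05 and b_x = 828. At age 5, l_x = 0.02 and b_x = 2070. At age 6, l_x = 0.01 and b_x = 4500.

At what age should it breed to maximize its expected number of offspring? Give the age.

6

Expected offspring if breeding at age x = l_x × b_x:
  age 2: 0.48 × 86 = 41.280
  age 3: 0.18 × 230 = 41.400
  age 4: 0.05 × 828 = 41.400
  age 5: 0.02 × 2070 = 41.400
  age 6: 0.01 × 4500 = 45.000
Maximum at age 6 (45.000).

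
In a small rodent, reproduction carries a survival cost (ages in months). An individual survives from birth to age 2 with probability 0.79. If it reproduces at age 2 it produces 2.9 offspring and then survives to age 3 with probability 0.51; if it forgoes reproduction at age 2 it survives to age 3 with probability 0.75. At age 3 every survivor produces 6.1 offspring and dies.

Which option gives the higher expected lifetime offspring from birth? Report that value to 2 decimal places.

breed at age 2: R₀ = 0.79 × (2.9 + 0.51 × 6.1) = 0.79 × 6.0110 = 4.7487
delay to age 3: R₀ = 0.79 × (0.75 × 6.1) = 0.79 × 4.5750 = 3.6142
Higher: breed at age 2 (4.7487).

4.75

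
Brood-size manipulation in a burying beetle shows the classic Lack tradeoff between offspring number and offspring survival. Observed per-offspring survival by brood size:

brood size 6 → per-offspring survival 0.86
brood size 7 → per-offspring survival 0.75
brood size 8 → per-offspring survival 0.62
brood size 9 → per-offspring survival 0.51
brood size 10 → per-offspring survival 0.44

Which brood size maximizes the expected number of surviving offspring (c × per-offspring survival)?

Expected surviving offspring = c × s(c):
  c=6: 6 × 0.86 = 5.160
  c=7: 7 × 0.75 = 5.250
  c=8: 8 × 0.62 = 4.960
  c=9: 9 × 0.51 = 4.590
  c=10: 10 × 0.44 = 4.400
Maximum at c = 7 (5.250 surviving offspring).

7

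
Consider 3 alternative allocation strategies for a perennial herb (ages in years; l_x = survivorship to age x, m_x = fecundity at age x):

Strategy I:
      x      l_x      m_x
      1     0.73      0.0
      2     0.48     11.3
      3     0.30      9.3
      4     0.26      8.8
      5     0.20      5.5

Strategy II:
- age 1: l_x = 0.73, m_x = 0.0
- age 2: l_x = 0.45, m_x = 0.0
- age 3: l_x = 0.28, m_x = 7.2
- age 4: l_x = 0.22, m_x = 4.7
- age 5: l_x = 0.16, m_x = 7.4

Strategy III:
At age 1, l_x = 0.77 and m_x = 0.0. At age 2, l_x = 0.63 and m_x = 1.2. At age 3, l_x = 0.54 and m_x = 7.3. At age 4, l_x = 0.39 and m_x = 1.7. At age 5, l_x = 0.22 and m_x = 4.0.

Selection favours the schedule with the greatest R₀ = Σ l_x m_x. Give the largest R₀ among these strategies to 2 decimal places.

11.60

Strategy I: R₀ = 0.73×0.0 + 0.48×11.3 + 0.30×9.3 + 0.26×8.8 + 0.20×5.5 = 11.6020
Strategy II: R₀ = 0.73×0.0 + 0.45×0.0 + 0.28×7.2 + 0.22×4.7 + 0.16×7.4 = 4.2340
Strategy III: R₀ = 0.77×0.0 + 0.63×1.2 + 0.54×7.3 + 0.39×1.7 + 0.22×4.0 = 6.2410
Highest R₀: strategy I with 11.6020.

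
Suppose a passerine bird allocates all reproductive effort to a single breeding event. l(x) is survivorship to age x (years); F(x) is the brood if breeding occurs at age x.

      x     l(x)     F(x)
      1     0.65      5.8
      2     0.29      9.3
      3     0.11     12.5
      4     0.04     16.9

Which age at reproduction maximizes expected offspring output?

1

Expected offspring if breeding at age x = l(x) × F(x):
  age 1: 0.65 × 5.8 = 3.770
  age 2: 0.29 × 9.3 = 2.697
  age 3: 0.11 × 12.5 = 1.375
  age 4: 0.04 × 16.9 = 0.676
Maximum at age 1 (3.770).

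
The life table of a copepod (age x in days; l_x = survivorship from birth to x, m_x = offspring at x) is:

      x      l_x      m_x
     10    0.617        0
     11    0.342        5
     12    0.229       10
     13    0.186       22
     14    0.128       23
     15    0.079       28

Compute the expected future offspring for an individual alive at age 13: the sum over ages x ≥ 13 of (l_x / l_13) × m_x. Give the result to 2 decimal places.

49.72

l_13 = 0.186. Conditional survival from age 13 to x is l_x / l_13.
  x=13: (0.186/0.186) × 22 = 22.0000
  x=14: (0.128/0.186) × 23 = 15.8280
  x=15: (0.079/0.186) × 28 = 11.8925
Sum = 22.0000 + 15.8280 + 11.8925 = 49.7204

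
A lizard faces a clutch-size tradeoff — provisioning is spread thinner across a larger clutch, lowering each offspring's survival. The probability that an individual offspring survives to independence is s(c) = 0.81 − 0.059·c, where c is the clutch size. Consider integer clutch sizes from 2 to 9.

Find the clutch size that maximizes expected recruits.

Expected recruits = c × s(c):
  c=2: 2 × 0.692 = 1.384
  c=3: 3 × 0.633 = 1.899
  c=4: 4 × 0.574 = 2.296
  c=5: 5 × 0.515 = 2.575
  c=6: 6 × 0.456 = 2.736
  c=7: 7 × 0.397 = 2.779
  c=8: 8 × 0.338 = 2.704
  c=9: 9 × 0.279 = 2.511
Maximum at c = 7 (2.779 recruits).

7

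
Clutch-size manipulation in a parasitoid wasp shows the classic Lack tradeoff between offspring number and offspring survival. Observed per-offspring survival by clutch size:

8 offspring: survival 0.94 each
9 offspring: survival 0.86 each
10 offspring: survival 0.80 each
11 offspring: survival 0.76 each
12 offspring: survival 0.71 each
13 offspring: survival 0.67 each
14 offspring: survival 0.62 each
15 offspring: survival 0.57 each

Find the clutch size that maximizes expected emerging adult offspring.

Expected emerging adult offspring = c × s(c):
  c=8: 8 × 0.94 = 7.520
  c=9: 9 × 0.86 = 7.740
  c=10: 10 × 0.80 = 8.000
  c=11: 11 × 0.76 = 8.360
  c=12: 12 × 0.71 = 8.520
  c=13: 13 × 0.67 = 8.710
  c=14: 14 × 0.62 = 8.680
  c=15: 15 × 0.57 = 8.550
Maximum at c = 13 (8.710 emerging adult offspring).

13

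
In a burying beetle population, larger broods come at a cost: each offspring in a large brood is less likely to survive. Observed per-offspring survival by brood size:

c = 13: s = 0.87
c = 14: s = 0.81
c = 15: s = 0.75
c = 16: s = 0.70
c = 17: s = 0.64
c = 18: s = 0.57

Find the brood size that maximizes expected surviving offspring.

Expected surviving offspring = c × s(c):
  c=13: 13 × 0.87 = 11.310
  c=14: 14 × 0.81 = 11.340
  c=15: 15 × 0.75 = 11.250
  c=16: 16 × 0.70 = 11.200
  c=17: 17 × 0.64 = 10.880
  c=18: 18 × 0.57 = 10.260
Maximum at c = 14 (11.340 surviving offspring).

14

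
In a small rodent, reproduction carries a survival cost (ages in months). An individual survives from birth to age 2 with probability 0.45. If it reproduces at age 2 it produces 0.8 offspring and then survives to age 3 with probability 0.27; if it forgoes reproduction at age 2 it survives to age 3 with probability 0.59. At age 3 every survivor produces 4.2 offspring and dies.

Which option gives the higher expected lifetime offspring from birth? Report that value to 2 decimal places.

1.12

breed at age 2: R₀ = 0.45 × (0.8 + 0.27 × 4.2) = 0.45 × 1.9340 = 0.8703
delay to age 3: R₀ = 0.45 × (0.59 × 4.2) = 0.45 × 2.4780 = 1.1151
Higher: delay to age 3 (1.1151).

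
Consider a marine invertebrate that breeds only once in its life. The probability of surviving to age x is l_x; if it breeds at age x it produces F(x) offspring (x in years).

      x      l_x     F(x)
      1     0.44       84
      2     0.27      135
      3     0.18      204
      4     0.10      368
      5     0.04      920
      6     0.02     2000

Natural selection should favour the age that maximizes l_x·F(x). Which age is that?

Expected offspring if breeding at age x = l_x × F(x):
  age 1: 0.44 × 84 = 36.960
  age 2: 0.27 × 135 = 36.450
  age 3: 0.18 × 204 = 36.720
  age 4: 0.10 × 368 = 36.800
  age 5: 0.04 × 920 = 36.800
  age 6: 0.02 × 2000 = 40.000
Maximum at age 6 (40.000).

6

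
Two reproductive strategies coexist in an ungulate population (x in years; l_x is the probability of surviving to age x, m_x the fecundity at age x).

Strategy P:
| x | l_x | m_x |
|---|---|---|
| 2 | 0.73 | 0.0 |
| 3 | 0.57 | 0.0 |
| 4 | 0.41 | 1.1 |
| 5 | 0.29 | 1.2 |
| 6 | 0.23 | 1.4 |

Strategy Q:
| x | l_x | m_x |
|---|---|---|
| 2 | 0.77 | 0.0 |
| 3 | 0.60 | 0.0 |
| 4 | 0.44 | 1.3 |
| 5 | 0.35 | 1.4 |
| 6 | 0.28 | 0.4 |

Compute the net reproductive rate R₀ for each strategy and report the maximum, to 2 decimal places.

Strategy P: R₀ = 0.73×0.0 + 0.57×0.0 + 0.41×1.1 + 0.29×1.2 + 0.23×1.4 = 1.1210
Strategy Q: R₀ = 0.77×0.0 + 0.60×0.0 + 0.44×1.3 + 0.35×1.4 + 0.28×0.4 = 1.1740
Highest R₀: strategy Q with 1.1740.

1.17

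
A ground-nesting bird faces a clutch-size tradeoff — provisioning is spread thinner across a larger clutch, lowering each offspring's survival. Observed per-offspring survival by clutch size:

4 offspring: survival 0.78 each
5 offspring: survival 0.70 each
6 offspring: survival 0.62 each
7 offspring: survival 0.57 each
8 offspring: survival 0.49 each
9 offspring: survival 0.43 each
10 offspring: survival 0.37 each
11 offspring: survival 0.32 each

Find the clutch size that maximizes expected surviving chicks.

Expected surviving chicks = c × s(c):
  c=4: 4 × 0.78 = 3.120
  c=5: 5 × 0.70 = 3.500
  c=6: 6 × 0.62 = 3.720
  c=7: 7 × 0.57 = 3.990
  c=8: 8 × 0.49 = 3.920
  c=9: 9 × 0.43 = 3.870
  c=10: 10 × 0.37 = 3.700
  c=11: 11 × 0.32 = 3.520
Maximum at c = 7 (3.990 surviving chicks).

7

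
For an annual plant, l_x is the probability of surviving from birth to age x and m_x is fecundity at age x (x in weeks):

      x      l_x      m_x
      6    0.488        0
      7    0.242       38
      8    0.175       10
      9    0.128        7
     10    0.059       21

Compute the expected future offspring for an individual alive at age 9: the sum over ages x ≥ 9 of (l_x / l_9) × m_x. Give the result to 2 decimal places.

l_9 = 0.128. Conditional survival from age 9 to x is l_x / l_9.
  x=9: (0.128/0.128) × 7 = 7.0000
  x=10: (0.059/0.128) × 21 = 9.6797
Sum = 7.0000 + 9.6797 = 16.6797

16.68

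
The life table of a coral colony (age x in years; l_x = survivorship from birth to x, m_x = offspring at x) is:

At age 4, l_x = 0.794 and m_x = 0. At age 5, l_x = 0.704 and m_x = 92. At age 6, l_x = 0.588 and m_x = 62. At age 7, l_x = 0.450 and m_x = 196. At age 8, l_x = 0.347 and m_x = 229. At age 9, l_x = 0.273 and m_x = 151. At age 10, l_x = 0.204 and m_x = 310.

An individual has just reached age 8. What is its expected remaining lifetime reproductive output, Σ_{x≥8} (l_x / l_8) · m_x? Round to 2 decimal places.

530.05

l_8 = 0.347. Conditional survival from age 8 to x is l_x / l_8.
  x=8: (0.347/0.347) × 229 = 229.0000
  x=9: (0.273/0.347) × 151 = 118.7983
  x=10: (0.204/0.347) × 310 = 182.2478
Sum = 229.0000 + 118.7983 + 182.2478 = 530.0461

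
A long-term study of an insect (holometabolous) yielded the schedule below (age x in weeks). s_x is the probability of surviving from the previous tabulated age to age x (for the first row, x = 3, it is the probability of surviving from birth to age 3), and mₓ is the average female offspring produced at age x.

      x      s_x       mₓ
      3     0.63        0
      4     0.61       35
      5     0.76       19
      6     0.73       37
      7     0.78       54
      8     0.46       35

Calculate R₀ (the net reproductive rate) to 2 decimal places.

38.55

Survivorship from birth: l_x = s_3·s_4·…·s_x.
  l_3 = 0.63000
  l_4 = 0.38430
  l_5 = 0.29207
  l_6 = 0.21321
  l_7 = 0.16630
  l_8 = 0.07650
R₀ = Σ l_x mₓ:
  age 3: 0.63000 × 0 = 0.0000
  age 4: 0.38430 × 35 = 13.4505
  age 5: 0.29207 × 19 = 5.5493
  age 6: 0.21321 × 37 = 7.8888
  age 7: 0.16630 × 54 = 8.9802
  age 8: 0.07650 × 35 = 2.6775
R₀ = 0.0000 + 13.4505 + 5.5493 + 7.8888 + 8.9802 + 2.6775 = 38.5463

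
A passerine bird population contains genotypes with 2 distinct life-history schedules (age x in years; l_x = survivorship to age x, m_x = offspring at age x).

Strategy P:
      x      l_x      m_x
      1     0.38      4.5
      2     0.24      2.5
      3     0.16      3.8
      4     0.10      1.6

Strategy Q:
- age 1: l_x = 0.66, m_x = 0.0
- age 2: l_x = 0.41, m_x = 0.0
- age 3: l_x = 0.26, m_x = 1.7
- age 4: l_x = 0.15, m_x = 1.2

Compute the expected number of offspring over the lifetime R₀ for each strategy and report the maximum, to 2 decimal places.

3.08

Strategy P: R₀ = 0.38×4.5 + 0.24×2.5 + 0.16×3.8 + 0.10×1.6 = 3.0780
Strategy Q: R₀ = 0.66×0.0 + 0.41×0.0 + 0.26×1.7 + 0.15×1.2 = 0.6220
Highest R₀: strategy P with 3.0780.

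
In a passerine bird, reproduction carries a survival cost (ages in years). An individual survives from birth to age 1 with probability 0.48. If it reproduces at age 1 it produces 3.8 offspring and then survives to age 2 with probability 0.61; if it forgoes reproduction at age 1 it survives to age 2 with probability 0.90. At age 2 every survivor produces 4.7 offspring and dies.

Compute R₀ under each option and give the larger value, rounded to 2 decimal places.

breed at age 1: R₀ = 0.48 × (3.8 + 0.61 × 4.7) = 0.48 × 6.6670 = 3.2002
delay to age 2: R₀ = 0.48 × (0.90 × 4.7) = 0.48 × 4.2300 = 2.0304
Higher: breed at age 1 (3.2002).

3.20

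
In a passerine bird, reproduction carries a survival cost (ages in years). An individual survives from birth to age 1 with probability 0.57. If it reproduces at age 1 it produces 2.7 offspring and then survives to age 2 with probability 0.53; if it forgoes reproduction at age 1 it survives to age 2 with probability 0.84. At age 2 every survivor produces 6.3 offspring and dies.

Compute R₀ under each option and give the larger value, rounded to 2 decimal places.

breed at age 1: R₀ = 0.57 × (2.7 + 0.53 × 6.3) = 0.57 × 6.0390 = 3.4422
delay to age 2: R₀ = 0.57 × (0.84 × 6.3) = 0.57 × 5.2920 = 3.0164
Higher: breed at age 1 (3.4422).

3.44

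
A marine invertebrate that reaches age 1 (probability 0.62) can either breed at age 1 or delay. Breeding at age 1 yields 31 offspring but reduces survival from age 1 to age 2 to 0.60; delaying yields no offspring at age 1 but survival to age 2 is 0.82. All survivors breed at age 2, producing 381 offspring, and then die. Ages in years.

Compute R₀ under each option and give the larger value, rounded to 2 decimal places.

193.70

breed at age 1: R₀ = 0.62 × (31 + 0.60 × 381) = 0.62 × 259.6000 = 160.9520
delay to age 2: R₀ = 0.62 × (0.82 × 381) = 0.62 × 312.4200 = 193.7004
Higher: delay to age 2 (193.7004).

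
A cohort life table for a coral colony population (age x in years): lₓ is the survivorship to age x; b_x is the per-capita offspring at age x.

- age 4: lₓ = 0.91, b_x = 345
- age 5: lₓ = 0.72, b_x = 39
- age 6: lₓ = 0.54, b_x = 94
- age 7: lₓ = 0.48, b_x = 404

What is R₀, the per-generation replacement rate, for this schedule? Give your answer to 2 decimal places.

R₀ = Σ lₓ b_x:
  age 4: 0.91 × 345 = 313.9500
  age 5: 0.72 × 39 = 28.0800
  age 6: 0.54 × 94 = 50.7600
  age 7: 0.48 × 404 = 193.9200
R₀ = 313.9500 + 28.0800 + 50.7600 + 193.9200 = 586.7100

586.71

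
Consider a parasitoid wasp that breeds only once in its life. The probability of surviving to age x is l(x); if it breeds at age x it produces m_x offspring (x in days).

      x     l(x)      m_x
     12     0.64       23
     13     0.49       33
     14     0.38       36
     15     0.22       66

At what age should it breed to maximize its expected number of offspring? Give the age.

Expected offspring if breeding at age x = l(x) × m_x:
  age 12: 0.64 × 23 = 14.720
  age 13: 0.49 × 33 = 16.170
  age 14: 0.38 × 36 = 13.680
  age 15: 0.22 × 66 = 14.520
Maximum at age 13 (16.170).

13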